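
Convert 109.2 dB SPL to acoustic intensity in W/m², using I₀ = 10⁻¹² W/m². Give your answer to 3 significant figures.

0.0832 W/m²

L = 10·log₁₀(I/I₀) ⇒ I = I₀·10^(L/10) = 10⁻¹² × 10^10.92.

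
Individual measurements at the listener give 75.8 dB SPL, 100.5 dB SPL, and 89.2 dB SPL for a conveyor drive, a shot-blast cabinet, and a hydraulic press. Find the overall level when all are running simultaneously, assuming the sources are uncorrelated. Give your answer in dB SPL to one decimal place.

100.8 dB SPL

For uncorrelated sources the intensities add, so convert each level to linear form, sum, and take 10·log₁₀ of the total.
Σ 10^(L/10) = 10^(75.8/10) + 10^(100.5/10) + 10^(89.2/10) = 1.209e+10.
L_total = 10·log₁₀(1.209e+10) = 100.82 dB SPL.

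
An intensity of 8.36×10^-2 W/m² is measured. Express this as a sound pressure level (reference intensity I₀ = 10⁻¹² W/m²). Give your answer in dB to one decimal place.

109.2 dB

I/I₀ = 8.36×10^-2/10⁻¹² = 8.36×10^10, and L = 10·log₁₀(I/I₀).
L = 10·(0.9222 + 10) = 109.22 dB.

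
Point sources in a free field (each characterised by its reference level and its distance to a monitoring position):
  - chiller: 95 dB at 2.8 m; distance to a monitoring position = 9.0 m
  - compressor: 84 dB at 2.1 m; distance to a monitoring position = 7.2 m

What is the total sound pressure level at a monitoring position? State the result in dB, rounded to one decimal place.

85.2 dB

Propagate each source to the receiver with L = L_ref − 20·log₁₀(r/r_ref), then add intensities.
chiller: 95 − 20·log₁₀(9.0/2.8) = 95 − 10.14 = 84.86 dB.
compressor: 84 − 20·log₁₀(7.2/2.1) = 84 − 10.70 = 73.30 dB.
Σ 10^(L/10) = 3.274e+08 → L_total = 10·log₁₀(3.274e+08) = 85.15 dB.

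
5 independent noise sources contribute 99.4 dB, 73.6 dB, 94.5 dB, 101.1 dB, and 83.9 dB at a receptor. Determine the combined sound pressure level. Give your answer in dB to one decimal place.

103.9 dB

For uncorrelated sources the intensities add, so convert each level to linear form, sum, and take 10·log₁₀ of the total.
Σ 10^(L/10) = 10^(99.4/10) + 10^(73.6/10) + 10^(94.5/10) + 10^(101.1/10) + 10^(83.9/10) = 2.468e+10.
L_total = 10·log₁₀(2.468e+10) = 103.92 dB.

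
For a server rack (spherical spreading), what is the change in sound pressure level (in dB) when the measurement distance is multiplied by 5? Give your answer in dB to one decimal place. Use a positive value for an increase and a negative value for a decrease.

Point-source spreading: ΔL = −20·log₁₀(r₂/r₁).
ΔL = −20·log₁₀(5) = -13.98 dB.

-14.0 dB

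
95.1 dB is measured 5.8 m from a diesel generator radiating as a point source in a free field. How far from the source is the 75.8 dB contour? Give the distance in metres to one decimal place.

For a point source L₁ − L₂ = 20·log₁₀(r₂/r₁), so r₂ = r₁·10^((L₁−L₂)/20).
r₂ = 5.8·10^((95.1−75.8)/20) = 5.8·10^(19.3/20) = 53.51 m.

53.5 m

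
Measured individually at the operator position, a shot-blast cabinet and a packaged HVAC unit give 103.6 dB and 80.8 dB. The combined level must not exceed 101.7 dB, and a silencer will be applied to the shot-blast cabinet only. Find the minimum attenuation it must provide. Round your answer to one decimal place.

1.9 dB

Fixed contribution from the other source: Σ 10^(L/10) = 10^(80.8/10) = 1.202e+08 (80.80 dB).
To meet 101.7 dB overall, the treated shot-blast cabinet may contribute at most 10^(101.7/10) − 1.202e+08 = 1.467e+10, i.e. 101.66 dB.
So the shot-blast cabinet must be reduced from 103.6 to 101.66 dB: IL = 1.94 dB.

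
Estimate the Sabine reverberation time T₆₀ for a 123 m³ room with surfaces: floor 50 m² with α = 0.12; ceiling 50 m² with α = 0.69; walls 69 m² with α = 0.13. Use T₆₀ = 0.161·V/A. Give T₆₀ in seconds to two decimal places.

Summing Sᵢαᵢ: 50·0.12 + 50·0.69 + 69·0.13 = 49.47 m².
T₆₀ = 0.161·V/A = 0.161·123/49.47 = 0.400 s.

0.40 s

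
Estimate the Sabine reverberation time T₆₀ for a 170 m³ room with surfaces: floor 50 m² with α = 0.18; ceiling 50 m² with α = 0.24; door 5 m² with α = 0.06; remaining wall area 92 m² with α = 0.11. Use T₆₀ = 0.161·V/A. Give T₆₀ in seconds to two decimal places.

Total absorption A = 50·0.18 + 50·0.24 + 5·0.06 + 92·0.11 = 31.42 m² sabins.
T₆₀ = 0.161 × 170 / 31.42 = 0.871 s.

0.87 s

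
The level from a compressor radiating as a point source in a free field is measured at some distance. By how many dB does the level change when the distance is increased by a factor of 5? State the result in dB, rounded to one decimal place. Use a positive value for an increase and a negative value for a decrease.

-14.0 dB

Point-source spreading: ΔL = −20·log₁₀(r₂/r₁).
ΔL = −20·log₁₀(5) = -13.98 dB.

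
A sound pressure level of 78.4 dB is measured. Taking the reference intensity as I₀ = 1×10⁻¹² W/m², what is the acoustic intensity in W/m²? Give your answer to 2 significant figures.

I = I₀·10^(L/10) = 10⁻¹² × 10^(78.4/10) = 10^(-4.160).

6.9e-05 W/m²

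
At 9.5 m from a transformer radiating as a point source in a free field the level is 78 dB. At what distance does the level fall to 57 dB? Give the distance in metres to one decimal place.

106.6 m

Point-source spreading drops the level by 20·log₁₀(r₂/r₁); inverting, r₂/r₁ = 10^(ΔL/20).
r₂ = 9.5·10^((78−57)/20) = 9.5·10^(21.0/20) = 106.59 m.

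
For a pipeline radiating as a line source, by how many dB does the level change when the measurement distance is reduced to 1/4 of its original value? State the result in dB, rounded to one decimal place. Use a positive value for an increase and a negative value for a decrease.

A line source loses 3 dB per doubling of distance; generally ΔL = −10·log₁₀(r₂/r₁).
ΔL = −10·log₁₀(0.25) = +6.02 dB.

+6.0 dB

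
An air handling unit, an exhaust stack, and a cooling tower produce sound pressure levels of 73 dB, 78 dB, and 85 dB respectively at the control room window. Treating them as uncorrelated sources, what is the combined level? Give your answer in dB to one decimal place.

86.0 dB

For uncorrelated sources the intensities add, so convert each level to linear form, sum, and take 10·log₁₀ of the total.
Σ 10^(L/10) = 10^(73/10) + 10^(78/10) + 10^(85/10) = 3.993e+08.
L_total = 10·log₁₀(3.993e+08) = 86.01 dB.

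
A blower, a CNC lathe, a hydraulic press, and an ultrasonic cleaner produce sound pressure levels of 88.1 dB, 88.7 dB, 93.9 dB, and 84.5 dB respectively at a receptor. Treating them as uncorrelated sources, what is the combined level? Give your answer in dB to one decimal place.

96.2 dB

Incoherent sources combine by intensity addition: L_total = 10·log₁₀(Σ 10^(L_i/10)).
Σ 10^(L/10) = 10^(88.1/10) + 10^(88.7/10) + 10^(93.9/10) + 10^(84.5/10) = 4.124e+09.
L_total = 10·log₁₀(4.124e+09) = 96.15 dB.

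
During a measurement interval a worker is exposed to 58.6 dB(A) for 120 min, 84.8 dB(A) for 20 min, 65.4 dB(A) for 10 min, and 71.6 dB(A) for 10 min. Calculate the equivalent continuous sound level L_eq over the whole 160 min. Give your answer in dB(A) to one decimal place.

Weight each interval's intensity by its duration and average over T = 160 min:
Σ tᵢ·10^(Lᵢ/10) = 120·10^(58.6/10) + 20·10^(84.8/10) + 10·10^(65.4/10) + 10·10^(71.6/10) = 6.306e+09.
L_eq = 10·log₁₀(6.306e+09/160) = 75.96 dB(A).

76.0 dB(A)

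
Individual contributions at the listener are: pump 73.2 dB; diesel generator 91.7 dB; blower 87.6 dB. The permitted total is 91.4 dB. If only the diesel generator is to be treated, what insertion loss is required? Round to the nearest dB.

Everything except the diesel generator sums to 10^(73.2/10) + 10^(87.6/10) = 5.963e+08 in linear terms, 87.75 dB.
To meet 91.4 dB overall, the treated diesel generator may contribute at most 10^(91.4/10) − 5.963e+08 = 7.841e+08, i.e. 88.94 dB.
Required insertion loss = 91.7 − 88.94 = 2.76 dB.

3 dB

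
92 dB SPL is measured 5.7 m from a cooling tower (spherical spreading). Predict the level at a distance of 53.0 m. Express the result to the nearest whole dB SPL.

73 dB SPL

Point-source attenuation: ΔL = 20·log₁₀(r₂/r₁) = 20·log₁₀(53.0/5.7) = 19.368 dB.
L₂ = 92 − 20·log₁₀(53.0/5.7) = 92 − 19.368 = 72.63 dB SPL.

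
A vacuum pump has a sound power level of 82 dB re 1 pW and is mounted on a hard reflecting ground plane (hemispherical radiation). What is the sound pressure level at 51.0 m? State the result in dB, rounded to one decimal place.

39.9 dB

L_p = L_w − 10·log₁₀(2π·r²) with r = 51.0 m.
2π·r² = 1.634e+04 m², 10·log₁₀ of that is 42.133 dB.
L_p = 82 − 42.133 = 39.87 dB.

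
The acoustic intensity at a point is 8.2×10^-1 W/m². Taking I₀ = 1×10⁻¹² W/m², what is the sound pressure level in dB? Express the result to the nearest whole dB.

119 dB

I/I₀ = 8.2×10^-1/10⁻¹² = 8.2×10^11, and L = 10·log₁₀(I/I₀).
L = 10·(0.9138 + 11) = 119.14 dB.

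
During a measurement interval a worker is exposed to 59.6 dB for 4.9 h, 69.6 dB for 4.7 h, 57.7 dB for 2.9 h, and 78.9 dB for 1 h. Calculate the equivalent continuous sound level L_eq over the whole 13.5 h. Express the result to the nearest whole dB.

70 dB

Weight each interval's intensity by its duration and average over T = 13.5 h:
Σ tᵢ·10^(Lᵢ/10) = 4.9·10^(59.6/10) + 4.7·10^(69.6/10) + 2.9·10^(57.7/10) + 1·10^(78.9/10) = 1.267e+08.
L_eq = 10·log₁₀(1.267e+08/13.5) = 69.72 dB.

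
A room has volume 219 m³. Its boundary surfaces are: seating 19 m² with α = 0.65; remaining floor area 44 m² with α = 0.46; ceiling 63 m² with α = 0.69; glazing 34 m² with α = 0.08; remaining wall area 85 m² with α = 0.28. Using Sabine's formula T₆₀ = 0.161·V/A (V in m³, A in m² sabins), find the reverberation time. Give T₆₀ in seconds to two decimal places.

Summing Sᵢαᵢ: 19·0.65 + 44·0.46 + 63·0.69 + 34·0.08 + 85·0.28 = 102.58 m².
T₆₀ = 0.161·V/A = 0.161·219/102.58 = 0.344 s.

0.34 s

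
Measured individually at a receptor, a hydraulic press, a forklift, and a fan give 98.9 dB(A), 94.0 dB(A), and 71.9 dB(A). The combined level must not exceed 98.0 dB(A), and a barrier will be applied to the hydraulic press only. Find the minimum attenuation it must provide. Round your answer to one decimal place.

The untreated sources together contribute 10^(94.0/10) + 10^(71.9/10) = 2.527e+09, i.e. 94.03 dB(A).
To meet 98.0 dB(A) overall, the treated hydraulic press may contribute at most 10^(98.0/10) − 2.527e+09 = 3.782e+09, i.e. 95.78 dB(A).
So the hydraulic press must be reduced from 98.9 to 95.78 dB(A): IL = 3.12 dB.

3.1 dB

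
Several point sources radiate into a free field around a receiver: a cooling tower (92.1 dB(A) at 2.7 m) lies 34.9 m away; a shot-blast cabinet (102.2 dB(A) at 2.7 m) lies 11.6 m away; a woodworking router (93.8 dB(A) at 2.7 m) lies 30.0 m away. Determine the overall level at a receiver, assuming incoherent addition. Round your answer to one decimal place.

First find each source's level at the receiver (point-source: −20·log₁₀(r/r_ref)), then combine on an intensity basis.
cooling tower: 92.1 − 20·log₁₀(34.9/2.7) = 92.1 − 22.23 = 69.87 dB(A).
shot-blast cabinet: 102.2 − 20·log₁₀(11.6/2.7) = 102.2 − 12.66 = 89.54 dB(A).
woodworking router: 93.8 − 20·log₁₀(30.0/2.7) = 93.8 − 20.92 = 72.88 dB(A).
Σ 10^(L/10) = 9.282e+08 → L_total = 10·log₁₀(9.282e+08) = 89.68 dB(A).

89.7 dB(A)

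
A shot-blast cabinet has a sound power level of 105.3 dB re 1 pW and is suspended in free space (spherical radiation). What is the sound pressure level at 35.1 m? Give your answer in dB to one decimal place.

63.4 dB

Free-field spherical radiation: L_p = L_w − 10·log₁₀(4π·r²), r = 35.1 m.
4π·r² = 1.548e+04 m², 10·log₁₀ of that is 41.898 dB.
L_p = 105.3 − 41.898 = 63.40 dB.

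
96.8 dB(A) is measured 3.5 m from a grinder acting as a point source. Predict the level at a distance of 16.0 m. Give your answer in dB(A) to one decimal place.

For a point source, L₂ = L₁ − 20·log₁₀(r₂/r₁).
L₂ = 96.8 − 20·log₁₀(16.0/3.5) = 96.8 − 13.201 = 83.60 dB(A).

83.6 dB(A)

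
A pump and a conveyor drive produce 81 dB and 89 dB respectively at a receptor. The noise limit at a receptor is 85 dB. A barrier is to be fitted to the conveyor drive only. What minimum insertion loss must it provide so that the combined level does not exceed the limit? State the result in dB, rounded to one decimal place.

The untreated sources together contribute 10^(81/10) = 1.259e+08, i.e. 81.00 dB.
The limit corresponds to 10^(85/10) = 3.162e+08; subtracting the fixed part leaves 1.903e+08 for the conveyor drive, i.e. 82.80 dB.
So the conveyor drive must be reduced from 89 to 82.80 dB: IL = 6.20 dB.

6.2 dB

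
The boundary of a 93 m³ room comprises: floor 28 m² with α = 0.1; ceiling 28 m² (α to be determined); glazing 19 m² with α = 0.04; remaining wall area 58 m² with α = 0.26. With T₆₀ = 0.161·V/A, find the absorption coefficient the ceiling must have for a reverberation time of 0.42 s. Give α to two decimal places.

From T₆₀ = 0.161·V/A, the target T₆₀ = 0.42 s needs A = 0.161·93/0.42 = 35.65 m².
Absorption from the other surfaces = 28·0.1 + 19·0.04 + 58·0.26 = 18.64 m², so the ceiling must supply 17.01 m² over 28 m².
α = 17.01/28 = 0.608.

0.61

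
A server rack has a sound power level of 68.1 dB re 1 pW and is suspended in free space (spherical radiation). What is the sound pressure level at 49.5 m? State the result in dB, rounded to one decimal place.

23.2 dB

Free-field spherical radiation: L_p = L_w − 10·log₁₀(4π·r²), r = 49.5 m.
4π·r² = 3.079e+04 m², 10·log₁₀ of that is 44.884 dB.
L_p = 68.1 − 44.884 = 23.22 dB.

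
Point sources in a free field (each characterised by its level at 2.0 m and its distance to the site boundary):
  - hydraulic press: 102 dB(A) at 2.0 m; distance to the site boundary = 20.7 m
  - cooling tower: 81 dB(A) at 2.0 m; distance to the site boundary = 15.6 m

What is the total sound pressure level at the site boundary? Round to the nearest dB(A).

82 dB(A)

Apply inverse-square spreading to bring every level to the receiver, then sum 10^(L/10).
hydraulic press: 102 − 20·log₁₀(20.7/2.0) = 102 − 20.30 = 81.70 dB(A).
cooling tower: 81 − 20·log₁₀(15.6/2.0) = 81 − 17.84 = 63.16 dB(A).
Σ 10^(L/10) = 1.500e+08 → L_total = 10·log₁₀(1.500e+08) = 81.76 dB(A).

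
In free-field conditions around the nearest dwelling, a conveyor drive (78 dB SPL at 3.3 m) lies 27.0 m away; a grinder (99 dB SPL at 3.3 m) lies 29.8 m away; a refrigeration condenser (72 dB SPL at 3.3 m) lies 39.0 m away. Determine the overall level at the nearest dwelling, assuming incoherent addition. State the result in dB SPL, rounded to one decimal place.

79.9 dB SPL

First find each source's level at the receiver (point-source: −20·log₁₀(r/r_ref)), then combine on an intensity basis.
conveyor drive: 78 − 20·log₁₀(27.0/3.3) = 78 − 18.26 = 59.74 dB SPL.
grinder: 99 − 20·log₁₀(29.8/3.3) = 99 − 19.11 = 79.89 dB SPL.
refrigeration condenser: 72 − 20·log₁₀(39.0/3.3) = 72 − 21.45 = 50.55 dB SPL.
Σ 10^(L/10) = 9.846e+07 → L_total = 10·log₁₀(9.846e+07) = 79.93 dB SPL.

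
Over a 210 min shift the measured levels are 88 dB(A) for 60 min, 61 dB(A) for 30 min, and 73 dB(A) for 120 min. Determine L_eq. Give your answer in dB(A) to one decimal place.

82.8 dB(A)

L_eq = 10·log₁₀[(1/T)·Σ tᵢ·10^(Lᵢ/10)] with T = 210 min.
Σ tᵢ·10^(Lᵢ/10) = 60·10^(88/10) + 30·10^(61/10) + 120·10^(73/10) = 4.029e+10.
L_eq = 10·log₁₀(4.029e+10/210) = 82.83 dB(A).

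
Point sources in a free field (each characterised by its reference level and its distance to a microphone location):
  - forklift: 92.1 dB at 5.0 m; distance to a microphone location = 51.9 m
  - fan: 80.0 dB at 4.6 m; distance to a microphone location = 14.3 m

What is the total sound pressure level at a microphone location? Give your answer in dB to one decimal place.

Apply inverse-square spreading to bring every level to the receiver, then sum 10^(L/10).
forklift: 92.1 − 20·log₁₀(51.9/5.0) = 92.1 − 20.32 = 71.78 dB.
fan: 80.0 − 20·log₁₀(14.3/4.6) = 80.0 − 9.85 = 70.15 dB.
Σ 10^(L/10) = 2.540e+07 → L_total = 10·log₁₀(2.540e+07) = 74.05 dB.

74.0 dB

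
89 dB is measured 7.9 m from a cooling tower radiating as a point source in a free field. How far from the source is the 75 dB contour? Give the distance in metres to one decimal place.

39.6 m

The 14.0 dB drop corresponds to a distance ratio of 10^(14.0/20) for a point source.
r₂ = 7.9·10^((89−75)/20) = 7.9·10^(14.0/20) = 39.59 m.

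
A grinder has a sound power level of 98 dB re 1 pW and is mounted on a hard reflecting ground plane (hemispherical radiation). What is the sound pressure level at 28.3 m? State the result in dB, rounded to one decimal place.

Free-field hemispherical radiation: L_p = L_w − 10·log₁₀(2π·r²), r = 28.3 m.
2π·r² = 5032 m², 10·log₁₀ of that is 37.018 dB.
L_p = 98 − 37.018 = 60.98 dB.

61.0 dB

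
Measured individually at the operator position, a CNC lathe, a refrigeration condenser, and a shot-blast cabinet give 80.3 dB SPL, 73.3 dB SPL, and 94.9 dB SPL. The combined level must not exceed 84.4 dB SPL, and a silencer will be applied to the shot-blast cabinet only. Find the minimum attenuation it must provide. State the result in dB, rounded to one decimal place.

The untreated sources together contribute 10^(80.3/10) + 10^(73.3/10) = 1.285e+08, i.e. 81.09 dB SPL.
To meet 84.4 dB SPL overall, the treated shot-blast cabinet may contribute at most 10^(84.4/10) − 1.285e+08 = 1.469e+08, i.e. 81.67 dB SPL.
So the shot-blast cabinet must be reduced from 94.9 to 81.67 dB SPL: IL = 13.23 dB.

13.2 dB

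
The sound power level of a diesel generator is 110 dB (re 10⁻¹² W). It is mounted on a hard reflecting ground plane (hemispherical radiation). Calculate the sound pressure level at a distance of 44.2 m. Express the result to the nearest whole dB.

Free-field hemispherical radiation: L_p = L_w − 10·log₁₀(2π·r²), r = 44.2 m.
2π·r² = 1.228e+04 m², 10·log₁₀ of that is 40.890 dB.
L_p = 110 − 40.890 = 69.11 dB.

69 dB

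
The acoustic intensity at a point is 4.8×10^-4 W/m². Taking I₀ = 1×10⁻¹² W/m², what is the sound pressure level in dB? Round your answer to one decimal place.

I/I₀ = 4.8×10^-4/10⁻¹² = 4.8×10^8, and L = 10·log₁₀(I/I₀).
L = 10·(0.6812 + 8) = 86.81 dB.

86.8 dB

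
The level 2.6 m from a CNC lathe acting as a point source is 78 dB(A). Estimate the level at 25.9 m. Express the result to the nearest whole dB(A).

58 dB(A)

Point-source attenuation: ΔL = 20·log₁₀(r₂/r₁) = 20·log₁₀(25.9/2.6) = 19.967 dB.
L₂ = 78 − 20·log₁₀(25.9/2.6) = 78 − 19.967 = 58.03 dB(A).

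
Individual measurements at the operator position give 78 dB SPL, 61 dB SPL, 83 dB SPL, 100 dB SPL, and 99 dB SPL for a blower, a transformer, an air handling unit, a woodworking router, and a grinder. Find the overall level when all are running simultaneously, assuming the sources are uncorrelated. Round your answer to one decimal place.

102.6 dB SPL

For uncorrelated sources the intensities add, so convert each level to linear form, sum, and take 10·log₁₀ of the total.
Σ 10^(L/10) = 10^(78/10) + 10^(61/10) + 10^(83/10) + 10^(100/10) + 10^(99/10) = 1.821e+10.
L_total = 10·log₁₀(1.821e+10) = 102.60 dB SPL.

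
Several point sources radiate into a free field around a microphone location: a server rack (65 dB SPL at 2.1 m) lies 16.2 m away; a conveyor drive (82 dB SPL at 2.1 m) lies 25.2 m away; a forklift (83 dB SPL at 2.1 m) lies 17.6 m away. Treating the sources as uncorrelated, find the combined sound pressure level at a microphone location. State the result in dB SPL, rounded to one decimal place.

66.0 dB SPL

First find each source's level at the receiver (point-source: −20·log₁₀(r/r_ref)), then combine on an intensity basis.
server rack: 65 − 20·log₁₀(16.2/2.1) = 65 − 17.75 = 47.25 dB SPL.
conveyor drive: 82 − 20·log₁₀(25.2/2.1) = 82 − 21.58 = 60.42 dB SPL.
forklift: 83 − 20·log₁₀(17.6/2.1) = 83 − 18.47 = 64.53 dB SPL.
Σ 10^(L/10) = 3.994e+06 → L_total = 10·log₁₀(3.994e+06) = 66.01 dB SPL.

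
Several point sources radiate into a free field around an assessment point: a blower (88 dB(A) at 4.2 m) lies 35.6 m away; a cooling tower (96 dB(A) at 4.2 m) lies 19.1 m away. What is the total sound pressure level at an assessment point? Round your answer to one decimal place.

83.0 dB(A)

Apply inverse-square spreading to bring every level to the receiver, then sum 10^(L/10).
blower: 88 − 20·log₁₀(35.6/4.2) = 88 − 18.56 = 69.44 dB(A).
cooling tower: 96 − 20·log₁₀(19.1/4.2) = 96 − 13.16 = 82.84 dB(A).
Σ 10^(L/10) = 2.013e+08 → L_total = 10·log₁₀(2.013e+08) = 83.04 dB(A).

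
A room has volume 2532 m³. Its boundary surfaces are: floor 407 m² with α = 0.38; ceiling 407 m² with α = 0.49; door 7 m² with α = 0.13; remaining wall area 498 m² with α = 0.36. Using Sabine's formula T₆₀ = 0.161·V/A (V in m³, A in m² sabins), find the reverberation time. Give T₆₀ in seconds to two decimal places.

A = Σ Sᵢαᵢ = 407·0.38 + 407·0.49 + 7·0.13 + 498·0.36 = 534.28 m².
T₆₀ = 0.161 × 2532 / 534.28 = 0.763 s.

0.76 s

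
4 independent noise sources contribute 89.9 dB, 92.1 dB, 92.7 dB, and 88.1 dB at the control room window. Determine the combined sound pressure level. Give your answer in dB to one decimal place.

97.1 dB

For uncorrelated sources the intensities add, so convert each level to linear form, sum, and take 10·log₁₀ of the total.
Σ 10^(L/10) = 10^(89.9/10) + 10^(92.1/10) + 10^(92.7/10) + 10^(88.1/10) = 5.107e+09.
L_total = 10·log₁₀(5.107e+09) = 97.08 dB.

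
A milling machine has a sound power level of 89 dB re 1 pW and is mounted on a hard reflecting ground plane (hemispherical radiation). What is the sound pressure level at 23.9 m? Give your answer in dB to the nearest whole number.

53 dB

The power spreads over a hemisphere of area 2π·r², so L_p = L_w − 10·log₁₀(2π·r²).
2π·r² = 3589 m², 10·log₁₀ of that is 35.550 dB.
L_p = 89 − 35.550 = 53.45 dB.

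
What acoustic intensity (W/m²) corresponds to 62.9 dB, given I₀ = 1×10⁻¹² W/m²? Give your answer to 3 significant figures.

L = 10·log₁₀(I/I₀) ⇒ I = I₀·10^(L/10) = 10⁻¹² × 10^6.29.

1.95e-06 W/m²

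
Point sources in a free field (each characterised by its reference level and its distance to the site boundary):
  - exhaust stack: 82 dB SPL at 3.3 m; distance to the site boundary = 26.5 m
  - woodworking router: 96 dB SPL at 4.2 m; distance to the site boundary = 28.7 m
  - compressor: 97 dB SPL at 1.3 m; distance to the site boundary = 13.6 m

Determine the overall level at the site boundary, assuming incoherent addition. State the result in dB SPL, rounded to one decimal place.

81.3 dB SPL

First find each source's level at the receiver (point-source: −20·log₁₀(r/r_ref)), then combine on an intensity basis.
exhaust stack: 82 − 20·log₁₀(26.5/3.3) = 82 − 18.09 = 63.91 dB SPL.
woodworking router: 96 − 20·log₁₀(28.7/4.2) = 96 − 16.69 = 79.31 dB SPL.
compressor: 97 − 20·log₁₀(13.6/1.3) = 97 − 20.39 = 76.61 dB SPL.
Σ 10^(L/10) = 1.335e+08 → L_total = 10·log₁₀(1.335e+08) = 81.26 dB SPL.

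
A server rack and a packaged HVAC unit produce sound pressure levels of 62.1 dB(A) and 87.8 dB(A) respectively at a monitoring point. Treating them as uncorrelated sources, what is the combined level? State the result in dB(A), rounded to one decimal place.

87.8 dB(A)

Incoherent sources combine by intensity addition: L_total = 10·log₁₀(Σ 10^(L_i/10)).
Σ 10^(L/10) = 10^(62.1/10) + 10^(87.8/10) = 6.042e+08.
L_total = 10·log₁₀(6.042e+08) = 87.81 dB(A).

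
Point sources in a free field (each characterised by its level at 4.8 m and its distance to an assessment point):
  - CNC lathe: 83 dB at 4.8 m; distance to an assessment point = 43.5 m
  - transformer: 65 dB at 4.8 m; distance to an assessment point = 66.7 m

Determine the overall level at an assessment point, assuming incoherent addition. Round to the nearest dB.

64 dB

Propagate each source to the receiver with L = L_ref − 20·log₁₀(r/r_ref), then add intensities.
CNC lathe: 83 − 20·log₁₀(43.5/4.8) = 83 − 19.14 = 63.86 dB.
transformer: 65 − 20·log₁₀(66.7/4.8) = 65 − 22.86 = 42.14 dB.
Σ 10^(L/10) = 2.446e+06 → L_total = 10·log₁₀(2.446e+06) = 63.88 dB.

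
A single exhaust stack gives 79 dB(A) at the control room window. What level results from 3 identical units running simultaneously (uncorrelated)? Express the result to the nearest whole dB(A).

84 dB(A)

With 3 equal, uncorrelated contributions the intensity is 3× that of one unit, giving a rise of 10·log₁₀ 3.
L_total = 79 + 10·log₁₀(3) = 79 + 4.771 = 83.77 dB(A).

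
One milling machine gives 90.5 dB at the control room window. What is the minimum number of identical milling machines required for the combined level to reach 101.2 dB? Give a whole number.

12

Need L₁ + 10·log₁₀ N ≥ 101.2, i.e. log₁₀ N ≥ 1.07.
N ≥ 10^(10.7/10) = 11.749, so N = 12.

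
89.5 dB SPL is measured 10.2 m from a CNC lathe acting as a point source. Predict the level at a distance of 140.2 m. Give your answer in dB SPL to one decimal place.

66.7 dB SPL

For a point source, L₂ = L₁ − 20·log₁₀(r₂/r₁).
L₂ = 89.5 − 20·log₁₀(140.2/10.2) = 89.5 − 22.763 = 66.74 dB SPL.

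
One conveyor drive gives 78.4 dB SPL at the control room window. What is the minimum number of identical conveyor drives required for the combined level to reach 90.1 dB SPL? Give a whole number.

Need L₁ + 10·log₁₀ N ≥ 90.1, i.e. log₁₀ N ≥ 1.17.
N ≥ 10^(11.7/10) = 14.791, so N = 15.

15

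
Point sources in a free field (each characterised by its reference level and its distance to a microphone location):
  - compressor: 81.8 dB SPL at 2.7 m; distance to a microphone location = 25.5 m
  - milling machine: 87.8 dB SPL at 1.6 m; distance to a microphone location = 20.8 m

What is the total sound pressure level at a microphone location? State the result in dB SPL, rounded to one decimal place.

67.2 dB SPL

Propagate each source to the receiver with L = L_ref − 20·log₁₀(r/r_ref), then add intensities.
compressor: 81.8 − 20·log₁₀(25.5/2.7) = 81.8 − 19.50 = 62.30 dB SPL.
milling machine: 87.8 − 20·log₁₀(20.8/1.6) = 87.8 − 22.28 = 65.52 dB SPL.
Σ 10^(L/10) = 5.262e+06 → L_total = 10·log₁₀(5.262e+06) = 67.21 dB SPL.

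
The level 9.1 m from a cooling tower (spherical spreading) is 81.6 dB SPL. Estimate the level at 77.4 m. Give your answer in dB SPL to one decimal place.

63.0 dB SPL

Point-source attenuation: ΔL = 20·log₁₀(r₂/r₁) = 20·log₁₀(77.4/9.1) = 18.594 dB.
L₂ = 81.6 − 20·log₁₀(77.4/9.1) = 81.6 − 18.594 = 63.01 dB SPL.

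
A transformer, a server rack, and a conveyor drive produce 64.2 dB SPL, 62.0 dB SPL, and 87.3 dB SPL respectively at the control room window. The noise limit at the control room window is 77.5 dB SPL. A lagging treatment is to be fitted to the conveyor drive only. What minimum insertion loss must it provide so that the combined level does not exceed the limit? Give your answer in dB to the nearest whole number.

The untreated sources together contribute 10^(64.2/10) + 10^(62.0/10) = 4.215e+06, i.e. 66.25 dB SPL.
The limit corresponds to 10^(77.5/10) = 5.623e+07; subtracting the fixed part leaves 5.202e+07 for the conveyor drive, i.e. 77.16 dB SPL.
Required insertion loss = 87.3 − 77.16 = 10.14 dB.

10 dB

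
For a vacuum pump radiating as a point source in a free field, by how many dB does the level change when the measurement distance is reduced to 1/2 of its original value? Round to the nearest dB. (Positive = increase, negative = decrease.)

+6 dB

With spherical spreading the level changes by −20·log₁₀(r₂/r₁).
ΔL = −20·log₁₀(0.5) = +6.02 dB.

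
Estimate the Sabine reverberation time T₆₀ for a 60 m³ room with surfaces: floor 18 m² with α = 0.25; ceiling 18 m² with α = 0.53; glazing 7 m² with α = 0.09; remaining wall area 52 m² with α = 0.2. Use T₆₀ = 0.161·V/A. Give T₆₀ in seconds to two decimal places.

Total absorption A = 18·0.25 + 18·0.53 + 7·0.09 + 52·0.2 = 25.07 m² sabins.
T₆₀ = 0.161·V/A = 0.161·60/25.07 = 0.385 s.

0.39 s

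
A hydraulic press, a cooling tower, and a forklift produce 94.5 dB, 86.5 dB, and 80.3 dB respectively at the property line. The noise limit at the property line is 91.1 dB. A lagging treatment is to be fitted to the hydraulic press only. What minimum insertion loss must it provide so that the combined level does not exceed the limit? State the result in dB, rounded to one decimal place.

The untreated sources together contribute 10^(86.5/10) + 10^(80.3/10) = 5.538e+08, i.e. 87.43 dB.
To meet 91.1 dB overall, the treated hydraulic press may contribute at most 10^(91.1/10) − 5.538e+08 = 7.344e+08, i.e. 88.66 dB.
So the hydraulic press must be reduced from 94.5 to 88.66 dB: IL = 5.84 dB.

5.8 dB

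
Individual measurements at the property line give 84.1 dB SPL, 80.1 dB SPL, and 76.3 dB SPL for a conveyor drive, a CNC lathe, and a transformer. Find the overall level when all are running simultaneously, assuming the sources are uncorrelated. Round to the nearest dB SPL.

Incoherent sources combine by intensity addition: L_total = 10·log₁₀(Σ 10^(L_i/10)).
Σ 10^(L/10) = 10^(84.1/10) + 10^(80.1/10) + 10^(76.3/10) = 4.020e+08.
L_total = 10·log₁₀(4.020e+08) = 86.04 dB SPL.

86 dB SPL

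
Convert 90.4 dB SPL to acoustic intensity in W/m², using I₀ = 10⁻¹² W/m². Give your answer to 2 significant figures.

I = I₀·10^(L/10) = 10⁻¹² × 10^(90.4/10) = 10^(-2.960).

0.0011 W/m²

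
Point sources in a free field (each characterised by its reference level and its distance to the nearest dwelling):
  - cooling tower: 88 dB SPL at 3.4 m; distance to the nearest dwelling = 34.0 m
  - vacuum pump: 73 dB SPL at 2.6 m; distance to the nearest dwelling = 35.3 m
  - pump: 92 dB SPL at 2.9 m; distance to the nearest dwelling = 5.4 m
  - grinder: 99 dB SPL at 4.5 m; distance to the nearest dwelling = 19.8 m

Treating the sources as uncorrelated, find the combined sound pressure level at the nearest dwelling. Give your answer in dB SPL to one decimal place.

89.4 dB SPL

Apply inverse-square spreading to bring every level to the receiver, then sum 10^(L/10).
cooling tower: 88 − 20·log₁₀(34.0/3.4) = 88 − 20.00 = 68.00 dB SPL.
vacuum pump: 73 − 20·log₁₀(35.3/2.6) = 73 − 22.66 = 50.34 dB SPL.
pump: 92 − 20·log₁₀(5.4/2.9) = 92 − 5.40 = 86.60 dB SPL.
grinder: 99 − 20·log₁₀(19.8/4.5) = 99 − 12.87 = 86.13 dB SPL.
Σ 10^(L/10) = 8.738e+08 → L_total = 10·log₁₀(8.738e+08) = 89.41 dB SPL.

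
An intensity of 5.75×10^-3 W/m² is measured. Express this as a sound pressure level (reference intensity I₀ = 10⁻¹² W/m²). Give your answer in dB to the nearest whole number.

98 dB

L = 10·log₁₀(I/I₀) = 10·log₁₀(5.75×10^-3/10⁻¹²) = 10·log₁₀(5.75×10^9).
L = 10·(0.7597 + 9) = 97.60 dB.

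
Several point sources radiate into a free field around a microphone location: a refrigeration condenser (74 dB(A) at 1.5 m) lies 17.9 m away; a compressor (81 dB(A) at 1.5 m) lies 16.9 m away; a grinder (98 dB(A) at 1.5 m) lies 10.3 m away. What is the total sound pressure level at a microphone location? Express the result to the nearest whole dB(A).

81 dB(A)

Propagate each source to the receiver with L = L_ref − 20·log₁₀(r/r_ref), then add intensities.
refrigeration condenser: 74 − 20·log₁₀(17.9/1.5) = 74 − 21.54 = 52.46 dB(A).
compressor: 81 − 20·log₁₀(16.9/1.5) = 81 − 21.04 = 59.96 dB(A).
grinder: 98 − 20·log₁₀(10.3/1.5) = 98 − 16.73 = 81.27 dB(A).
Σ 10^(L/10) = 1.350e+08 → L_total = 10·log₁₀(1.350e+08) = 81.30 dB(A).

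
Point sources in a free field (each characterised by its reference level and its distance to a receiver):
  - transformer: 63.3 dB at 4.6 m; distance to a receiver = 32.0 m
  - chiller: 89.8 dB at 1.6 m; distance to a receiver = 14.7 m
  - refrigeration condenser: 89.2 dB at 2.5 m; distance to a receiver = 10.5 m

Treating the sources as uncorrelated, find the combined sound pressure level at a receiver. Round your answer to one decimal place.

77.7 dB

Propagate each source to the receiver with L = L_ref − 20·log₁₀(r/r_ref), then add intensities.
transformer: 63.3 − 20·log₁₀(32.0/4.6) = 63.3 − 16.85 = 46.45 dB.
chiller: 89.8 − 20·log₁₀(14.7/1.6) = 89.8 − 19.26 = 70.54 dB.
refrigeration condenser: 89.2 − 20·log₁₀(10.5/2.5) = 89.2 − 12.46 = 76.74 dB.
Σ 10^(L/10) = 5.851e+07 → L_total = 10·log₁₀(5.851e+07) = 77.67 dB.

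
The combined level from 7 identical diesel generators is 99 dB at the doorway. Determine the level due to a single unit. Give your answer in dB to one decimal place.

90.5 dB

For N identical incoherent sources L_total = L₁ + 10·log₁₀ N, so L₁ = 99 − 10·log₁₀(7) = 99 − 8.451.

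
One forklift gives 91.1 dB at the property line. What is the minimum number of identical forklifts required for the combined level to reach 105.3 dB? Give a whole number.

N identical sources give L₁ + 10·log₁₀ N, so require 10·log₁₀ N ≥ 105.3 − 91.1 = 14.2 dB.
N ≥ 10^(14.2/10) = 26.303, so N = 27.

27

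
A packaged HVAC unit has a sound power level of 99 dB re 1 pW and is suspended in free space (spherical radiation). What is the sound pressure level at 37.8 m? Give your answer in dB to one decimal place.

Free-field spherical radiation: L_p = L_w − 10·log₁₀(4π·r²), r = 37.8 m.
4π·r² = 1.796e+04 m², 10·log₁₀ of that is 42.542 dB.
L_p = 99 − 42.542 = 56.46 dB.

56.5 dB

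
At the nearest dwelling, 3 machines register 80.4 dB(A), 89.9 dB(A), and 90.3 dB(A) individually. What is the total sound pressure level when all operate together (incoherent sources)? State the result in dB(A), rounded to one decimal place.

93.3 dB(A)

Incoherent sources combine by intensity addition: L_total = 10·log₁₀(Σ 10^(L_i/10)).
Σ 10^(L/10) = 10^(80.4/10) + 10^(89.9/10) + 10^(90.3/10) = 2.158e+09.
L_total = 10·log₁₀(2.158e+09) = 93.34 dB(A).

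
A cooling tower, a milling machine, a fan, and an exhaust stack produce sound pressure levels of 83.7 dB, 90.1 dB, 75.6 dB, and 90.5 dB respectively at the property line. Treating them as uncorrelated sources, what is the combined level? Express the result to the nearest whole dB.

Incoherent sources combine by intensity addition: L_total = 10·log₁₀(Σ 10^(L_i/10)).
Σ 10^(L/10) = 10^(83.7/10) + 10^(90.1/10) + 10^(75.6/10) + 10^(90.5/10) = 2.416e+09.
L_total = 10·log₁₀(2.416e+09) = 93.83 dB.

94 dB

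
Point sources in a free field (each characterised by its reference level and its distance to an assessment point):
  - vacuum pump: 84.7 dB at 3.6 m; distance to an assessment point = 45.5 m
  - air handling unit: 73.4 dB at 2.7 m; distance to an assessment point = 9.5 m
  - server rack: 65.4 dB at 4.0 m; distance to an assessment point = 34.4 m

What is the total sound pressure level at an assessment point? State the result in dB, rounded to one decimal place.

65.6 dB

Apply inverse-square spreading to bring every level to the receiver, then sum 10^(L/10).
vacuum pump: 84.7 − 20·log₁₀(45.5/3.6) = 84.7 − 22.03 = 62.67 dB.
air handling unit: 73.4 − 20·log₁₀(9.5/2.7) = 73.4 − 10.93 = 62.47 dB.
server rack: 65.4 − 20·log₁₀(34.4/4.0) = 65.4 − 18.69 = 46.71 dB.
Σ 10^(L/10) = 3.662e+06 → L_total = 10·log₁₀(3.662e+06) = 65.64 dB.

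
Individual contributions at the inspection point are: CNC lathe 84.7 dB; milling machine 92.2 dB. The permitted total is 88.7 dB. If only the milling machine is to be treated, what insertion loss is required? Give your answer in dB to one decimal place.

Everything except the milling machine sums to 10^(84.7/10) = 2.951e+08 in linear terms, 84.70 dB.
To meet 88.7 dB overall, the treated milling machine may contribute at most 10^(88.7/10) − 2.951e+08 = 4.462e+08, i.e. 86.50 dB.
Required insertion loss = 92.2 − 86.50 = 5.70 dB.

5.7 dB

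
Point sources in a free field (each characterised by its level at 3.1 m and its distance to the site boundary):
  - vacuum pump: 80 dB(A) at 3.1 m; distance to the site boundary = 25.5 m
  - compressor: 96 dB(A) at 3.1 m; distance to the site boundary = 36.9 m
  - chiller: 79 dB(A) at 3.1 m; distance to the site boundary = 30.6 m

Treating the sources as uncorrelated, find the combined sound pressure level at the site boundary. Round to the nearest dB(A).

75 dB(A)

Apply inverse-square spreading to bring every level to the receiver, then sum 10^(L/10).
vacuum pump: 80 − 20·log₁₀(25.5/3.1) = 80 − 18.30 = 61.70 dB(A).
compressor: 96 − 20·log₁₀(36.9/3.1) = 96 − 21.51 = 74.49 dB(A).
chiller: 79 − 20·log₁₀(30.6/3.1) = 79 − 19.89 = 59.11 dB(A).
Σ 10^(L/10) = 3.039e+07 → L_total = 10·log₁₀(3.039e+07) = 74.83 dB(A).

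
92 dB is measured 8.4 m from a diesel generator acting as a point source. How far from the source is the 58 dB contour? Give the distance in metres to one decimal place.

The 34.0 dB drop corresponds to a distance ratio of 10^(34.0/20) for a point source.
r₂ = 8.4·10^((92−58)/20) = 8.4·10^(34.0/20) = 421.00 m.

421.0 m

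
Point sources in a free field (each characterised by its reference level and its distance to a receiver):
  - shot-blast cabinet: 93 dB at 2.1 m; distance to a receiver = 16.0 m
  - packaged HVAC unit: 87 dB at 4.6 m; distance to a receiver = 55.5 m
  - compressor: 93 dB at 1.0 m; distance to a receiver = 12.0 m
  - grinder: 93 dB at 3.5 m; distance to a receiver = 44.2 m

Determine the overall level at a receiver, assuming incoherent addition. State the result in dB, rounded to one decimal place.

Propagate each source to the receiver with L = L_ref − 20·log₁₀(r/r_ref), then add intensities.
shot-blast cabinet: 93 − 20·log₁₀(16.0/2.1) = 93 − 17.64 = 75.36 dB.
packaged HVAC unit: 87 − 20·log₁₀(55.5/4.6) = 87 − 21.63 = 65.37 dB.
compressor: 93 − 20·log₁₀(12.0/1.0) = 93 − 21.58 = 71.42 dB.
grinder: 93 − 20·log₁₀(44.2/3.5) = 93 − 22.03 = 70.97 dB.
Σ 10^(L/10) = 6.418e+07 → L_total = 10·log₁₀(6.418e+07) = 78.07 dB.

78.1 dB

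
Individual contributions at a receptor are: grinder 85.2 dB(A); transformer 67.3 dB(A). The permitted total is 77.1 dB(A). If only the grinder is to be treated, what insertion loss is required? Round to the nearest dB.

9 dB

Everything except the grinder sums to 10^(67.3/10) = 5.370e+06 in linear terms, 67.30 dB(A).
To meet 77.1 dB(A) overall, the treated grinder may contribute at most 10^(77.1/10) − 5.370e+06 = 4.592e+07, i.e. 76.62 dB(A).
So the grinder must be reduced from 85.2 to 76.62 dB(A): IL = 8.58 dB.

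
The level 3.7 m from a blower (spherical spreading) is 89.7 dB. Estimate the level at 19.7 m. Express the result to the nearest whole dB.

75 dB

Point-source attenuation: ΔL = 20·log₁₀(r₂/r₁) = 20·log₁₀(19.7/3.7) = 14.525 dB.
L₂ = 89.7 − 20·log₁₀(19.7/3.7) = 89.7 − 14.525 = 75.17 dB.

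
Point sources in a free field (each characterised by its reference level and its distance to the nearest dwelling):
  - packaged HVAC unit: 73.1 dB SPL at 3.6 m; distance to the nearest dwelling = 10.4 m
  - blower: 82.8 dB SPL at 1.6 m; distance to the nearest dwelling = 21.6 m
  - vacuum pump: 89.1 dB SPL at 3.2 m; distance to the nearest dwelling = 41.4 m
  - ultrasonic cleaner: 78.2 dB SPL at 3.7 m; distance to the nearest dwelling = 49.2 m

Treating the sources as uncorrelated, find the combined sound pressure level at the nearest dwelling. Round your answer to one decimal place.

Propagate each source to the receiver with L = L_ref − 20·log₁₀(r/r_ref), then add intensities.
packaged HVAC unit: 73.1 − 20·log₁₀(10.4/3.6) = 73.1 − 9.21 = 63.89 dB SPL.
blower: 82.8 − 20·log₁₀(21.6/1.6) = 82.8 − 22.61 = 60.19 dB SPL.
vacuum pump: 89.1 − 20·log₁₀(41.4/3.2) = 89.1 − 22.24 = 66.86 dB SPL.
ultrasonic cleaner: 78.2 − 20·log₁₀(49.2/3.7) = 78.2 − 22.48 = 55.72 dB SPL.
Σ 10^(L/10) = 8.722e+06 → L_total = 10·log₁₀(8.722e+06) = 69.41 dB SPL.

69.4 dB SPL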